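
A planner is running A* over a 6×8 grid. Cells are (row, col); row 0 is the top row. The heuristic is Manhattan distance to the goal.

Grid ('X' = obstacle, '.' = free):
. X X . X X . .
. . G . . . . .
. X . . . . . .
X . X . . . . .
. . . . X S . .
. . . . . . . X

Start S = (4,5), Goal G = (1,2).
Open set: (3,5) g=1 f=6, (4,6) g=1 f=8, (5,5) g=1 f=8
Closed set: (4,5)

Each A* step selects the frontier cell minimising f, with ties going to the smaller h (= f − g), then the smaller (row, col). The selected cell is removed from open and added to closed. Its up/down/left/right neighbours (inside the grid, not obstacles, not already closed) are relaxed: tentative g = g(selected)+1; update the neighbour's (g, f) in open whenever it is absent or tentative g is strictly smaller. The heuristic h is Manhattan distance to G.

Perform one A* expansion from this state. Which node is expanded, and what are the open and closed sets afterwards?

step 1: expand (3,5) (f=6, h=5) → closed; open now [(2,5) g=2 f=6, (3,4) g=2 f=6, (3,6) g=2 f=8, (4,6) g=1 f=8, (5,5) g=1 f=8]

expanded=(3,5); open=[(2,5) g=2 f=6, (3,4) g=2 f=6, (3,6) g=2 f=8, (4,6) g=1 f=8, (5,5) g=1 f=8]; closed=[(3,5), (4,5)]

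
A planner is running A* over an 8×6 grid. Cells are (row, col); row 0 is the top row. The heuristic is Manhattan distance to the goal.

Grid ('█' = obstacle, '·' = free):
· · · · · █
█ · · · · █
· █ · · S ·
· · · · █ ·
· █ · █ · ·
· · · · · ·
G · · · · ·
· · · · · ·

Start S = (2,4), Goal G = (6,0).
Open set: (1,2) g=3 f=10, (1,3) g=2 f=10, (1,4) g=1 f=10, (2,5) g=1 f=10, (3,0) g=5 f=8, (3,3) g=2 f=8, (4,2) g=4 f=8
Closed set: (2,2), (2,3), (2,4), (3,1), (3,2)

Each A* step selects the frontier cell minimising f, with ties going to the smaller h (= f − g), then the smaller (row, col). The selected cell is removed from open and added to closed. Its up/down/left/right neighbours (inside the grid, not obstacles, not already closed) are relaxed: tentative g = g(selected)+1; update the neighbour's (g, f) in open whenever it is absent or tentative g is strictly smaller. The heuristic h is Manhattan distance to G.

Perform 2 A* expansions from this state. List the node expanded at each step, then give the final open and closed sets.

step 1: expand (3,0) (f=8, h=3) → closed; open now [(1,2) g=3 f=10, (1,3) g=2 f=10, (1,4) g=1 f=10, (2,0) g=6 f=10, (2,5) g=1 f=10, (3,3) g=2 f=8, (4,0) g=6 f=8, (4,2) g=4 f=8]
step 2: expand (4,0) (f=8, h=2) → closed; open now [(1,2) g=3 f=10, (1,3) g=2 f=10, (1,4) g=1 f=10, (2,0) g=6 f=10, (2,5) g=1 f=10, (3,3) g=2 f=8, (4,2) g=4 f=8, (5,0) g=7 f=8]

order=[(3,0) → (4,0)]; open=[(1,2) g=3 f=10, (1,3) g=2 f=10, (1,4) g=1 f=10, (2,0) g=6 f=10, (2,5) g=1 f=10, (3,3) g=2 f=8, (4,2) g=4 f=8, (5,0) g=7 f=8]; closed=[(2,2), (2,3), (2,4), (3,0), (3,1), (3,2), (4,0)]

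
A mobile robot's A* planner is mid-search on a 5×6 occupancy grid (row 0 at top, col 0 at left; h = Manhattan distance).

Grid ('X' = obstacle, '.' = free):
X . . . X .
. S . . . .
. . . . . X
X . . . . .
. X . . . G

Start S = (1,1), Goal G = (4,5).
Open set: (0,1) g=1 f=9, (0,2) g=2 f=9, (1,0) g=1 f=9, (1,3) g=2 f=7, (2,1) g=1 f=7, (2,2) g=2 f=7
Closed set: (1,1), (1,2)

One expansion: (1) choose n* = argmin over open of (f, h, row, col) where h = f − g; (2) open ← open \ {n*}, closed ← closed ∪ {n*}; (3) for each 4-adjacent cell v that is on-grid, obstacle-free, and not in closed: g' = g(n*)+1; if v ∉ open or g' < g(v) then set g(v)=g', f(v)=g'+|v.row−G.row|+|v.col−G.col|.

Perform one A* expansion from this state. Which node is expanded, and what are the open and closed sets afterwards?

expanded=(1,3); open=[(0,1) g=1 f=9, (0,2) g=2 f=9, (0,3) g=3 f=9, (1,0) g=1 f=9, (1,4) g=3 f=7, (2,1) g=1 f=7, (2,2) g=2 f=7, (2,3) g=3 f=7]; closed=[(1,1), (1,2), (1,3)]

step 1: expand (1,3) (f=7, h=5) → closed; open now [(0,1) g=1 f=9, (0,2) g=2 f=9, (0,3) g=3 f=9, (1,0) g=1 f=9, (1,4) g=3 f=7, (2,1) g=1 f=7, (2,2) g=2 f=7, (2,3) g=3 f=7]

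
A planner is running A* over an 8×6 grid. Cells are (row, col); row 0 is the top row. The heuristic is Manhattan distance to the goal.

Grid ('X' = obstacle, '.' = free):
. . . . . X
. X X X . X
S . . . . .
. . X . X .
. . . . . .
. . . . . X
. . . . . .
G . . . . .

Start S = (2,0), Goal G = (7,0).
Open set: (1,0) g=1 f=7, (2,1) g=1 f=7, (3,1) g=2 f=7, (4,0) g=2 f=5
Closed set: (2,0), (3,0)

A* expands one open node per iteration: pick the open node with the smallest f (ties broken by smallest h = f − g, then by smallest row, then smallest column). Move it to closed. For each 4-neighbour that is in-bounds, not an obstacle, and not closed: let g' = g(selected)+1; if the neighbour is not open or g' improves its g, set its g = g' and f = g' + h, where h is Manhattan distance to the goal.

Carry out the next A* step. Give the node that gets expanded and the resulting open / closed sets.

step 1: expand (4,0) (f=5, h=3) → closed; open now [(1,0) g=1 f=7, (2,1) g=1 f=7, (3,1) g=2 f=7, (4,1) g=3 f=7, (5,0) g=3 f=5]

expanded=(4,0); open=[(1,0) g=1 f=7, (2,1) g=1 f=7, (3,1) g=2 f=7, (4,1) g=3 f=7, (5,0) g=3 f=5]; closed=[(2,0), (3,0), (4,0)]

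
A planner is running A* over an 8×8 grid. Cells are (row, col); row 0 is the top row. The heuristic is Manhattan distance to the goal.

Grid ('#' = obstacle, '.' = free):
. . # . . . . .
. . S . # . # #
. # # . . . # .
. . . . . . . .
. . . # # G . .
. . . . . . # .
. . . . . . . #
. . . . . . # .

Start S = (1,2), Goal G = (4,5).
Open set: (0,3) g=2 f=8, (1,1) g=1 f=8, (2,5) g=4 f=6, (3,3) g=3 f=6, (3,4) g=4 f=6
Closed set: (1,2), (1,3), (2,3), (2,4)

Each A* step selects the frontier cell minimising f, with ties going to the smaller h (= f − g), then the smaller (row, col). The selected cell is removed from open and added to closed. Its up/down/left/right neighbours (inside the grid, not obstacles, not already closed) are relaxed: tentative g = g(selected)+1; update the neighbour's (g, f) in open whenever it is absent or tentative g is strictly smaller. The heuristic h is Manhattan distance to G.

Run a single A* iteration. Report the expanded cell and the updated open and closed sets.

step 1: expand (2,5) (f=6, h=2) → closed; open now [(0,3) g=2 f=8, (1,1) g=1 f=8, (1,5) g=5 f=8, (3,3) g=3 f=6, (3,4) g=4 f=6, (3,5) g=5 f=6]

expanded=(2,5); open=[(0,3) g=2 f=8, (1,1) g=1 f=8, (1,5) g=5 f=8, (3,3) g=3 f=6, (3,4) g=4 f=6, (3,5) g=5 f=6]; closed=[(1,2), (1,3), (2,3), (2,4), (2,5)]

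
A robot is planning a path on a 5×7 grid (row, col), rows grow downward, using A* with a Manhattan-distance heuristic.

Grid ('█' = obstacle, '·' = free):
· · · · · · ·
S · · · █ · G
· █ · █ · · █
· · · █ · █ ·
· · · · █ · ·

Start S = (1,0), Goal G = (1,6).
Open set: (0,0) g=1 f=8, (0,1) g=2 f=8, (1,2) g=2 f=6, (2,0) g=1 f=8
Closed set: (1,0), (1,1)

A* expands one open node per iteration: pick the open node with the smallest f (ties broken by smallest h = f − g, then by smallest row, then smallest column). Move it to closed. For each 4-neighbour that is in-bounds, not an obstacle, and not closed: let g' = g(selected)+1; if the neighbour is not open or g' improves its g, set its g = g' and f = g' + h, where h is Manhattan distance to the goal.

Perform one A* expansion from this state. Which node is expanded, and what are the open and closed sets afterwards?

step 1: expand (1,2) (f=6, h=4) → closed; open now [(0,0) g=1 f=8, (0,1) g=2 f=8, (0,2) g=3 f=8, (1,3) g=3 f=6, (2,0) g=1 f=8, (2,2) g=3 f=8]

expanded=(1,2); open=[(0,0) g=1 f=8, (0,1) g=2 f=8, (0,2) g=3 f=8, (1,3) g=3 f=6, (2,0) g=1 f=8, (2,2) g=3 f=8]; closed=[(1,0), (1,1), (1,2)]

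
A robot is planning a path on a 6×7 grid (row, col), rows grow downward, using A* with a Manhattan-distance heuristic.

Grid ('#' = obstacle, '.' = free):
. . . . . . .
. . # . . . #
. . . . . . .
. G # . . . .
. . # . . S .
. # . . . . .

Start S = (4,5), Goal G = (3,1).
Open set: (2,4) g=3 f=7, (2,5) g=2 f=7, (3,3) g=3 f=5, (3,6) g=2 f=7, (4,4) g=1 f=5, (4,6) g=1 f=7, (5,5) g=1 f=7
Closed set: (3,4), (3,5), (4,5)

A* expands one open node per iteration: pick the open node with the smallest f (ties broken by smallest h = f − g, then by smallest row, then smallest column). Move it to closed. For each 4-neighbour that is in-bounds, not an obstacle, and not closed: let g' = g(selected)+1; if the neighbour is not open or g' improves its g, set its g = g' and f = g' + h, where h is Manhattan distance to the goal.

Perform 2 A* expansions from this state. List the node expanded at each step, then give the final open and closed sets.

step 1: expand (3,3) (f=5, h=2) → closed; open now [(2,3) g=4 f=7, (2,4) g=3 f=7, (2,5) g=2 f=7, (3,6) g=2 f=7, (4,3) g=4 f=7, (4,4) g=1 f=5, (4,6) g=1 f=7, (5,5) g=1 f=7]
step 2: expand (4,4) (f=5, h=4) → closed; open now [(2,3) g=4 f=7, (2,4) g=3 f=7, (2,5) g=2 f=7, (3,6) g=2 f=7, (4,3) g=2 f=5, (4,6) g=1 f=7, (5,4) g=2 f=7, (5,5) g=1 f=7]

order=[(3,3) → (4,4)]; open=[(2,3) g=4 f=7, (2,4) g=3 f=7, (2,5) g=2 f=7, (3,6) g=2 f=7, (4,3) g=2 f=5, (4,6) g=1 f=7, (5,4) g=2 f=7, (5,5) g=1 f=7]; closed=[(3,3), (3,4), (3,5), (4,4), (4,5)]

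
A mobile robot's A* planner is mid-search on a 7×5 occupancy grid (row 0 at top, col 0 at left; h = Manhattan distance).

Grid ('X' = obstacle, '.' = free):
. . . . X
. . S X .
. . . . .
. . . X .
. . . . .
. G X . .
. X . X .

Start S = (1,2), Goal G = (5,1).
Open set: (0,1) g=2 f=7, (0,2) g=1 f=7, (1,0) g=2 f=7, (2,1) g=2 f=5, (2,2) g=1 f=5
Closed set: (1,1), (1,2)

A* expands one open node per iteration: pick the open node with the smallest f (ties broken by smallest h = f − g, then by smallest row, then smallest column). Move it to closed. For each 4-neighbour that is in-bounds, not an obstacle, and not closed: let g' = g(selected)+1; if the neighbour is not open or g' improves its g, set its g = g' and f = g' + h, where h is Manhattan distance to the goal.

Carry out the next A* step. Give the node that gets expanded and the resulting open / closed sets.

expanded=(2,1); open=[(0,1) g=2 f=7, (0,2) g=1 f=7, (1,0) g=2 f=7, (2,0) g=3 f=7, (2,2) g=1 f=5, (3,1) g=3 f=5]; closed=[(1,1), (1,2), (2,1)]

step 1: expand (2,1) (f=5, h=3) → closed; open now [(0,1) g=2 f=7, (0,2) g=1 f=7, (1,0) g=2 f=7, (2,0) g=3 f=7, (2,2) g=1 f=5, (3,1) g=3 f=5]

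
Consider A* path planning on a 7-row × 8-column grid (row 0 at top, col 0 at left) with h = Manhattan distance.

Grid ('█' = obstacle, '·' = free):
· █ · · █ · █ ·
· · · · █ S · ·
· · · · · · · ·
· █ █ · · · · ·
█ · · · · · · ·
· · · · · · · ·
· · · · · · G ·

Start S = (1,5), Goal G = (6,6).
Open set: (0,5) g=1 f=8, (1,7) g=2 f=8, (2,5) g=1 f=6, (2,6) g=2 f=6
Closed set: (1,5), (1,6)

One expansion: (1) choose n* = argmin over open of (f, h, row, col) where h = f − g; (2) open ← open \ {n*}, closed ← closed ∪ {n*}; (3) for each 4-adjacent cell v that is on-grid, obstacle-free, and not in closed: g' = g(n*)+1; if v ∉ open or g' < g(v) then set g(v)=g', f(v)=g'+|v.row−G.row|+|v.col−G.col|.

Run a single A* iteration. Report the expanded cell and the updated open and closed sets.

expanded=(2,6); open=[(0,5) g=1 f=8, (1,7) g=2 f=8, (2,5) g=1 f=6, (2,7) g=3 f=8, (3,6) g=3 f=6]; closed=[(1,5), (1,6), (2,6)]

step 1: expand (2,6) (f=6, h=4) → closed; open now [(0,5) g=1 f=8, (1,7) g=2 f=8, (2,5) g=1 f=6, (2,7) g=3 f=8, (3,6) g=3 f=6]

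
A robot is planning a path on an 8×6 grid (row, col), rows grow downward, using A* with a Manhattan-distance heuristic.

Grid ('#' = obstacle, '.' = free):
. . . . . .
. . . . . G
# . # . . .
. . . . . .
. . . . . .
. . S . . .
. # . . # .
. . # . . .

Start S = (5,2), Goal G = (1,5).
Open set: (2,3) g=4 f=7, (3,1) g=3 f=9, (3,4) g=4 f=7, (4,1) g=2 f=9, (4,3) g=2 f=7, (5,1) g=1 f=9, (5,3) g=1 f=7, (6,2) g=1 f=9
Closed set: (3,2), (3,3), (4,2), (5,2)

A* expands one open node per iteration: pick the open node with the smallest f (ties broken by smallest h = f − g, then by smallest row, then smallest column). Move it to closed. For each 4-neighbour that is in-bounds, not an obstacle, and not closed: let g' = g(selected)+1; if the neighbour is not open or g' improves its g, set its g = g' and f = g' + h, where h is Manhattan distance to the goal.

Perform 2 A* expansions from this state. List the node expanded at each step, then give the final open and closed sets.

step 1: expand (2,3) (f=7, h=3) → closed; open now [(1,3) g=5 f=7, (2,4) g=5 f=7, (3,1) g=3 f=9, (3,4) g=4 f=7, (4,1) g=2 f=9, (4,3) g=2 f=7, (5,1) g=1 f=9, (5,3) g=1 f=7, (6,2) g=1 f=9]
step 2: expand (1,3) (f=7, h=2) → closed; open now [(0,3) g=6 f=9, (1,2) g=6 f=9, (1,4) g=6 f=7, (2,4) g=5 f=7, (3,1) g=3 f=9, (3,4) g=4 f=7, (4,1) g=2 f=9, (4,3) g=2 f=7, (5,1) g=1 f=9, (5,3) g=1 f=7, (6,2) g=1 f=9]

order=[(2,3) → (1,3)]; open=[(0,3) g=6 f=9, (1,2) g=6 f=9, (1,4) g=6 f=7, (2,4) g=5 f=7, (3,1) g=3 f=9, (3,4) g=4 f=7, (4,1) g=2 f=9, (4,3) g=2 f=7, (5,1) g=1 f=9, (5,3) g=1 f=7, (6,2) g=1 f=9]; closed=[(1,3), (2,3), (3,2), (3,3), (4,2), (5,2)]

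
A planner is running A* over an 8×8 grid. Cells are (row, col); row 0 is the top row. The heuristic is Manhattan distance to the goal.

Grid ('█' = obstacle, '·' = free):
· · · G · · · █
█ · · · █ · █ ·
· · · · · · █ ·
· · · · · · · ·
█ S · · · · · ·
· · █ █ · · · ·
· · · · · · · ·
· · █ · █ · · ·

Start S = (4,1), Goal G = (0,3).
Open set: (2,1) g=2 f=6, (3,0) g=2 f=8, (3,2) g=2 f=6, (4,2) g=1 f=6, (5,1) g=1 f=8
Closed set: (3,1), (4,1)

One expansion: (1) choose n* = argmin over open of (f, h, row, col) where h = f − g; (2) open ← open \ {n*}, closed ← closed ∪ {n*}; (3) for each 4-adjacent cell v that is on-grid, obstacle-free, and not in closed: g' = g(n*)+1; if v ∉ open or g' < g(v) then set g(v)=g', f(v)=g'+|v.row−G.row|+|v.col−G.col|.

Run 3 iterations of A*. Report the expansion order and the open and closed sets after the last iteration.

step 1: expand (2,1) (f=6, h=4) → closed; open now [(1,1) g=3 f=6, (2,0) g=3 f=8, (2,2) g=3 f=6, (3,0) g=2 f=8, (3,2) g=2 f=6, (4,2) g=1 f=6, (5,1) g=1 f=8]
step 2: expand (1,1) (f=6, h=3) → closed; open now [(0,1) g=4 f=6, (1,2) g=4 f=6, (2,0) g=3 f=8, (2,2) g=3 f=6, (3,0) g=2 f=8, (3,2) g=2 f=6, (4,2) g=1 f=6, (5,1) g=1 f=8]
step 3: expand (0,1) (f=6, h=2) → closed; open now [(0,0) g=5 f=8, (0,2) g=5 f=6, (1,2) g=4 f=6, (2,0) g=3 f=8, (2,2) g=3 f=6, (3,0) g=2 f=8, (3,2) g=2 f=6, (4,2) g=1 f=6, (5,1) g=1 f=8]

order=[(2,1) → (1,1) → (0,1)]; open=[(0,0) g=5 f=8, (0,2) g=5 f=6, (1,2) g=4 f=6, (2,0) g=3 f=8, (2,2) g=3 f=6, (3,0) g=2 f=8, (3,2) g=2 f=6, (4,2) g=1 f=6, (5,1) g=1 f=8]; closed=[(0,1), (1,1), (2,1), (3,1), (4,1)]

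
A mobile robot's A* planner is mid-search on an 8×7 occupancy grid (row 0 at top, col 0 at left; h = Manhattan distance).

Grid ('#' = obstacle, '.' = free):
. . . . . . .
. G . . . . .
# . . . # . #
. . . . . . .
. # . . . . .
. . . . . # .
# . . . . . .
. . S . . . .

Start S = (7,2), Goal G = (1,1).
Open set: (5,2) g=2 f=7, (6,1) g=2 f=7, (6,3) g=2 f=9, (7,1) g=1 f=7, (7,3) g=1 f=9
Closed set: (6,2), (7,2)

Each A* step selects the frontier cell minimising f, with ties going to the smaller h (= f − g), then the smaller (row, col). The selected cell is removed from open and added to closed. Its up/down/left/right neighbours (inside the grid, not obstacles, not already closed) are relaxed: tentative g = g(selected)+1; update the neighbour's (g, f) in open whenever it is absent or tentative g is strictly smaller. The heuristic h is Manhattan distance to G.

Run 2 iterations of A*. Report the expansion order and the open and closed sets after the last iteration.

step 1: expand (5,2) (f=7, h=5) → closed; open now [(4,2) g=3 f=7, (5,1) g=3 f=7, (5,3) g=3 f=9, (6,1) g=2 f=7, (6,3) g=2 f=9, (7,1) g=1 f=7, (7,3) g=1 f=9]
step 2: expand (4,2) (f=7, h=4) → closed; open now [(3,2) g=4 f=7, (4,3) g=4 f=9, (5,1) g=3 f=7, (5,3) g=3 f=9, (6,1) g=2 f=7, (6,3) g=2 f=9, (7,1) g=1 f=7, (7,3) g=1 f=9]

order=[(5,2) → (4,2)]; open=[(3,2) g=4 f=7, (4,3) g=4 f=9, (5,1) g=3 f=7, (5,3) g=3 f=9, (6,1) g=2 f=7, (6,3) g=2 f=9, (7,1) g=1 f=7, (7,3) g=1 f=9]; closed=[(4,2), (5,2), (6,2), (7,2)]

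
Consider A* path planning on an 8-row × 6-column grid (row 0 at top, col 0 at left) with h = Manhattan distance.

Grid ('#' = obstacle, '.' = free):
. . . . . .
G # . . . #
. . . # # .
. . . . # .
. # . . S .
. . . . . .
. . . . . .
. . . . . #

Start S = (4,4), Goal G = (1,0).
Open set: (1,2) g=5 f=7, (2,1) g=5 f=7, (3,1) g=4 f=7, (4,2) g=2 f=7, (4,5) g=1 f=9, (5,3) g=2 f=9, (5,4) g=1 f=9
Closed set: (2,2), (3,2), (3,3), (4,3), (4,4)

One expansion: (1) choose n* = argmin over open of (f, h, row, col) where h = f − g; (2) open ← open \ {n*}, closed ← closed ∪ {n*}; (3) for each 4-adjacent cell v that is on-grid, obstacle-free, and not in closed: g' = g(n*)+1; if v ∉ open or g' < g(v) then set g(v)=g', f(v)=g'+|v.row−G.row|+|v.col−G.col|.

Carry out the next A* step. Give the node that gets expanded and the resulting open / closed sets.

step 1: expand (1,2) (f=7, h=2) → closed; open now [(0,2) g=6 f=9, (1,3) g=6 f=9, (2,1) g=5 f=7, (3,1) g=4 f=7, (4,2) g=2 f=7, (4,5) g=1 f=9, (5,3) g=2 f=9, (5,4) g=1 f=9]

expanded=(1,2); open=[(0,2) g=6 f=9, (1,3) g=6 f=9, (2,1) g=5 f=7, (3,1) g=4 f=7, (4,2) g=2 f=7, (4,5) g=1 f=9, (5,3) g=2 f=9, (5,4) g=1 f=9]; closed=[(1,2), (2,2), (3,2), (3,3), (4,3), (4,4)]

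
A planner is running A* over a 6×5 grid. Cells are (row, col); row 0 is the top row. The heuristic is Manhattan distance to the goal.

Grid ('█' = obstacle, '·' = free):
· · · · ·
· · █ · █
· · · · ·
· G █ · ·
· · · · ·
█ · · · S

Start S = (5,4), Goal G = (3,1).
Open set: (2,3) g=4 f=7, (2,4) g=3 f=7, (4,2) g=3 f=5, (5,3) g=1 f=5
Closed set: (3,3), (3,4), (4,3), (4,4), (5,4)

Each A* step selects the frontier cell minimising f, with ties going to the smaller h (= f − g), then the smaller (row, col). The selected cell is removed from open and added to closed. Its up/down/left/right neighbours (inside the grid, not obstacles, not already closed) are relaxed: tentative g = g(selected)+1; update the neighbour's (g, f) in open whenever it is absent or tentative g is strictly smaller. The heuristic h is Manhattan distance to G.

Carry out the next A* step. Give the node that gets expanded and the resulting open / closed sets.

step 1: expand (4,2) (f=5, h=2) → closed; open now [(2,3) g=4 f=7, (2,4) g=3 f=7, (4,1) g=4 f=5, (5,2) g=4 f=7, (5,3) g=1 f=5]

expanded=(4,2); open=[(2,3) g=4 f=7, (2,4) g=3 f=7, (4,1) g=4 f=5, (5,2) g=4 f=7, (5,3) g=1 f=5]; closed=[(3,3), (3,4), (4,2), (4,3), (4,4), (5,4)]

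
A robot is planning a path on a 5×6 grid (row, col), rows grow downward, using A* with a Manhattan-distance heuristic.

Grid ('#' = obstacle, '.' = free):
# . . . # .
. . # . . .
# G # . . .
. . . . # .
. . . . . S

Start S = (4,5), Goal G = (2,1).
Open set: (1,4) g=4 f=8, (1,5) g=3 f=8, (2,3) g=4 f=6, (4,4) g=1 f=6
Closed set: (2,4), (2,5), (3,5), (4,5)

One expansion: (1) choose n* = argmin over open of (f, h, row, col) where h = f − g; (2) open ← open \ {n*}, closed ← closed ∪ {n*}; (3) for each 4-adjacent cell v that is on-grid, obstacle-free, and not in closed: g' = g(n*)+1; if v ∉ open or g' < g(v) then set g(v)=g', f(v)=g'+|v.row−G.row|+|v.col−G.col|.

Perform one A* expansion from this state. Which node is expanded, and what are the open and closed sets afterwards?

step 1: expand (2,3) (f=6, h=2) → closed; open now [(1,3) g=5 f=8, (1,4) g=4 f=8, (1,5) g=3 f=8, (3,3) g=5 f=8, (4,4) g=1 f=6]

expanded=(2,3); open=[(1,3) g=5 f=8, (1,4) g=4 f=8, (1,5) g=3 f=8, (3,3) g=5 f=8, (4,4) g=1 f=6]; closed=[(2,3), (2,4), (2,5), (3,5), (4,5)]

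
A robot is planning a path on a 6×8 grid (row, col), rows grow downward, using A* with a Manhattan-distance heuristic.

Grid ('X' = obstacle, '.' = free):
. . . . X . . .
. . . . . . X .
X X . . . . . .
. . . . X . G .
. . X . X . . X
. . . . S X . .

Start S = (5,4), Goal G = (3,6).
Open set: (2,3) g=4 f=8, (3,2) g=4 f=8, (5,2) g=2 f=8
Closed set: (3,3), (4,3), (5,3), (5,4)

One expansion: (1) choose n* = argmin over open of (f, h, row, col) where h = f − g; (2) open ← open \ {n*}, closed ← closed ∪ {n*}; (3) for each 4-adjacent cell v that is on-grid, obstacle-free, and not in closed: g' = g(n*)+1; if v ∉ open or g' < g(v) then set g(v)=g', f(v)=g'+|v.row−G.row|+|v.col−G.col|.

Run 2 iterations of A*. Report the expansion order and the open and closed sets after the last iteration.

step 1: expand (2,3) (f=8, h=4) → closed; open now [(1,3) g=5 f=10, (2,2) g=5 f=10, (2,4) g=5 f=8, (3,2) g=4 f=8, (5,2) g=2 f=8]
step 2: expand (2,4) (f=8, h=3) → closed; open now [(1,3) g=5 f=10, (1,4) g=6 f=10, (2,2) g=5 f=10, (2,5) g=6 f=8, (3,2) g=4 f=8, (5,2) g=2 f=8]

order=[(2,3) → (2,4)]; open=[(1,3) g=5 f=10, (1,4) g=6 f=10, (2,2) g=5 f=10, (2,5) g=6 f=8, (3,2) g=4 f=8, (5,2) g=2 f=8]; closed=[(2,3), (2,4), (3,3), (4,3), (5,3), (5,4)]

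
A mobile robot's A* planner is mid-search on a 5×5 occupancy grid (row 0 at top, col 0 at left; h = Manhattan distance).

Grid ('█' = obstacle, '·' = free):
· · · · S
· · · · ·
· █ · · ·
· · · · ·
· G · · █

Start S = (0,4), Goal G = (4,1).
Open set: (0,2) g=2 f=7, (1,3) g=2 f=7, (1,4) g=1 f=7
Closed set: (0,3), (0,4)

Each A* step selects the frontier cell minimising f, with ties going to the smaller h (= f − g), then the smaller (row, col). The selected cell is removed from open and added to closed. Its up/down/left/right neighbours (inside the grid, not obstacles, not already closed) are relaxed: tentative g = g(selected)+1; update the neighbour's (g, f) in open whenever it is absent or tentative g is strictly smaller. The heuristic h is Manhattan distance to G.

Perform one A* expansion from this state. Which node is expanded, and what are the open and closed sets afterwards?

step 1: expand (0,2) (f=7, h=5) → closed; open now [(0,1) g=3 f=7, (1,2) g=3 f=7, (1,3) g=2 f=7, (1,4) g=1 f=7]

expanded=(0,2); open=[(0,1) g=3 f=7, (1,2) g=3 f=7, (1,3) g=2 f=7, (1,4) g=1 f=7]; closed=[(0,2), (0,3), (0,4)]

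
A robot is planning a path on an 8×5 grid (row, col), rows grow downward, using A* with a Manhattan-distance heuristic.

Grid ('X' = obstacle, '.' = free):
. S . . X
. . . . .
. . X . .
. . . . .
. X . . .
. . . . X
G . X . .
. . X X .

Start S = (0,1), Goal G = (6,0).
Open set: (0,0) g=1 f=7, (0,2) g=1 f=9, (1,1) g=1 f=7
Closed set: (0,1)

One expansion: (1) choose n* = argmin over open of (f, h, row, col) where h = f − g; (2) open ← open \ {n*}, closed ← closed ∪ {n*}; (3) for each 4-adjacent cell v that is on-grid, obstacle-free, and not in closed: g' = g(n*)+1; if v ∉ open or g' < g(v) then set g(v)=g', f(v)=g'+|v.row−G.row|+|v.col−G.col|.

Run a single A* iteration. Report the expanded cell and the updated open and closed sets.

step 1: expand (0,0) (f=7, h=6) → closed; open now [(0,2) g=1 f=9, (1,0) g=2 f=7, (1,1) g=1 f=7]

expanded=(0,0); open=[(0,2) g=1 f=9, (1,0) g=2 f=7, (1,1) g=1 f=7]; closed=[(0,0), (0,1)]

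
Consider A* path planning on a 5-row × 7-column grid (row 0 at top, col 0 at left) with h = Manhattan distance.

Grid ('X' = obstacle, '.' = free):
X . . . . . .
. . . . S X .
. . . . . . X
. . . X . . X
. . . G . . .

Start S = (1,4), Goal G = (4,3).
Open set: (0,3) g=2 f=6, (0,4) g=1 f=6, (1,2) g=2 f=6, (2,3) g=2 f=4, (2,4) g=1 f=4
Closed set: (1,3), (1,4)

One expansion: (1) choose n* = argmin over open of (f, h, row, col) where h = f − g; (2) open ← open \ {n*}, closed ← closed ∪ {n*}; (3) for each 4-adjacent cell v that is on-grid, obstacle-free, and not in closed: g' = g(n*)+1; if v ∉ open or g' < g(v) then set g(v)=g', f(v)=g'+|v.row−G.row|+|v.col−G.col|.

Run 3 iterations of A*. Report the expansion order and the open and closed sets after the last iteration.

order=[(2,3) → (2,4) → (3,4)]; open=[(0,3) g=2 f=6, (0,4) g=1 f=6, (1,2) g=2 f=6, (2,2) g=3 f=6, (2,5) g=2 f=6, (3,5) g=3 f=6, (4,4) g=3 f=4]; closed=[(1,3), (1,4), (2,3), (2,4), (3,4)]

step 1: expand (2,3) (f=4, h=2) → closed; open now [(0,3) g=2 f=6, (0,4) g=1 f=6, (1,2) g=2 f=6, (2,2) g=3 f=6, (2,4) g=1 f=4]
step 2: expand (2,4) (f=4, h=3) → closed; open now [(0,3) g=2 f=6, (0,4) g=1 f=6, (1,2) g=2 f=6, (2,2) g=3 f=6, (2,5) g=2 f=6, (3,4) g=2 f=4]
step 3: expand (3,4) (f=4, h=2) → closed; open now [(0,3) g=2 f=6, (0,4) g=1 f=6, (1,2) g=2 f=6, (2,2) g=3 f=6, (2,5) g=2 f=6, (3,5) g=3 f=6, (4,4) g=3 f=4]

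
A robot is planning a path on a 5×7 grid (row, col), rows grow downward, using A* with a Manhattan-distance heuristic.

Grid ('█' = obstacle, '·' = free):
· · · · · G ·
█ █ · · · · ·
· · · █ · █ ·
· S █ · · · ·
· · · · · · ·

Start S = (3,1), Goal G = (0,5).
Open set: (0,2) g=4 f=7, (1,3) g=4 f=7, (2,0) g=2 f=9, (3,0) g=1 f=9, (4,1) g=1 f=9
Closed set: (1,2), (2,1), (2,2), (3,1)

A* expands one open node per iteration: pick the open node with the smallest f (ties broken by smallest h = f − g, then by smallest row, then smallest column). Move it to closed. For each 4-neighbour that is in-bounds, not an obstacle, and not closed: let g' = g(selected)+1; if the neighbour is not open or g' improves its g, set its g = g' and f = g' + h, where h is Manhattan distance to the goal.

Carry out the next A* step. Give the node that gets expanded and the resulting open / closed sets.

expanded=(0,2); open=[(0,1) g=5 f=9, (0,3) g=5 f=7, (1,3) g=4 f=7, (2,0) g=2 f=9, (3,0) g=1 f=9, (4,1) g=1 f=9]; closed=[(0,2), (1,2), (2,1), (2,2), (3,1)]

step 1: expand (0,2) (f=7, h=3) → closed; open now [(0,1) g=5 f=9, (0,3) g=5 f=7, (1,3) g=4 f=7, (2,0) g=2 f=9, (3,0) g=1 f=9, (4,1) g=1 f=9]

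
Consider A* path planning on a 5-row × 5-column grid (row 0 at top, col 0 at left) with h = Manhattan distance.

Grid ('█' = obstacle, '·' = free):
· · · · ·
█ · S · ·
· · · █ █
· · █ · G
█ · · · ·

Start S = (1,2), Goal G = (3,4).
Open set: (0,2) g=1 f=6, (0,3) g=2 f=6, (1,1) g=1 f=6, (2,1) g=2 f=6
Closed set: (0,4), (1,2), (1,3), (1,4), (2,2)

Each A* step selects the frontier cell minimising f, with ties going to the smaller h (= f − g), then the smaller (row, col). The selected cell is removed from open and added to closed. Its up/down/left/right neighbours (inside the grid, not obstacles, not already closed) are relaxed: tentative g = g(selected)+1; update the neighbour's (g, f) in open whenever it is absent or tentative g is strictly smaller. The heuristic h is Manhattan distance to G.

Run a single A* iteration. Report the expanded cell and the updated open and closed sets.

step 1: expand (0,3) (f=6, h=4) → closed; open now [(0,2) g=1 f=6, (1,1) g=1 f=6, (2,1) g=2 f=6]

expanded=(0,3); open=[(0,2) g=1 f=6, (1,1) g=1 f=6, (2,1) g=2 f=6]; closed=[(0,3), (0,4), (1,2), (1,3), (1,4), (2,2)]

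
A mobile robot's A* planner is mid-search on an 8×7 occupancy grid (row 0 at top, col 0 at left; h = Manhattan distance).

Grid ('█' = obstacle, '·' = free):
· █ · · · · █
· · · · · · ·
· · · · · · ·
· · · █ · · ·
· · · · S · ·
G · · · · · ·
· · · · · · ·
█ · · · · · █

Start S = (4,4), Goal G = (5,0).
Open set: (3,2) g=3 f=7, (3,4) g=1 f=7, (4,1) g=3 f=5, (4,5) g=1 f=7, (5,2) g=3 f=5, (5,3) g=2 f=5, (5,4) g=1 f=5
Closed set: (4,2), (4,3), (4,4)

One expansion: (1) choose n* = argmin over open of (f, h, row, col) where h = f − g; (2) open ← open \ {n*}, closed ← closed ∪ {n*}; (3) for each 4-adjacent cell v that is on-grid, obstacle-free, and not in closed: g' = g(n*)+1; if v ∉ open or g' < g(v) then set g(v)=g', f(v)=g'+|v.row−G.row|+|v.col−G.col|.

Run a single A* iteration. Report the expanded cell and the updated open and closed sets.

step 1: expand (4,1) (f=5, h=2) → closed; open now [(3,1) g=4 f=7, (3,2) g=3 f=7, (3,4) g=1 f=7, (4,0) g=4 f=5, (4,5) g=1 f=7, (5,1) g=4 f=5, (5,2) g=3 f=5, (5,3) g=2 f=5, (5,4) g=1 f=5]

expanded=(4,1); open=[(3,1) g=4 f=7, (3,2) g=3 f=7, (3,4) g=1 f=7, (4,0) g=4 f=5, (4,5) g=1 f=7, (5,1) g=4 f=5, (5,2) g=3 f=5, (5,3) g=2 f=5, (5,4) g=1 f=5]; closed=[(4,1), (4,2), (4,3), (4,4)]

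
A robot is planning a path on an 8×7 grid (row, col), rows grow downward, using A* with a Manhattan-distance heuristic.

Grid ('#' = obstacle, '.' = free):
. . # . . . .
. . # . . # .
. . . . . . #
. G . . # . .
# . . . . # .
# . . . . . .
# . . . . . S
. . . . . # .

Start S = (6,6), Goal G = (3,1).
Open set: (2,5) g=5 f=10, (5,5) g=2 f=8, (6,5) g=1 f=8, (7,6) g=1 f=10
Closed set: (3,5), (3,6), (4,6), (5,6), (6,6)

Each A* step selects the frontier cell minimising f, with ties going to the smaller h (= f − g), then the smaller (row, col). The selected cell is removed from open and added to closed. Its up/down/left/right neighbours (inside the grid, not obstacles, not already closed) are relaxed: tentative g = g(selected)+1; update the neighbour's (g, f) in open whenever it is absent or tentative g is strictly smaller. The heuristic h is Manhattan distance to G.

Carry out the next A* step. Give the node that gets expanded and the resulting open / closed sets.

expanded=(5,5); open=[(2,5) g=5 f=10, (5,4) g=3 f=8, (6,5) g=1 f=8, (7,6) g=1 f=10]; closed=[(3,5), (3,6), (4,6), (5,5), (5,6), (6,6)]

step 1: expand (5,5) (f=8, h=6) → closed; open now [(2,5) g=5 f=10, (5,4) g=3 f=8, (6,5) g=1 f=8, (7,6) g=1 f=10]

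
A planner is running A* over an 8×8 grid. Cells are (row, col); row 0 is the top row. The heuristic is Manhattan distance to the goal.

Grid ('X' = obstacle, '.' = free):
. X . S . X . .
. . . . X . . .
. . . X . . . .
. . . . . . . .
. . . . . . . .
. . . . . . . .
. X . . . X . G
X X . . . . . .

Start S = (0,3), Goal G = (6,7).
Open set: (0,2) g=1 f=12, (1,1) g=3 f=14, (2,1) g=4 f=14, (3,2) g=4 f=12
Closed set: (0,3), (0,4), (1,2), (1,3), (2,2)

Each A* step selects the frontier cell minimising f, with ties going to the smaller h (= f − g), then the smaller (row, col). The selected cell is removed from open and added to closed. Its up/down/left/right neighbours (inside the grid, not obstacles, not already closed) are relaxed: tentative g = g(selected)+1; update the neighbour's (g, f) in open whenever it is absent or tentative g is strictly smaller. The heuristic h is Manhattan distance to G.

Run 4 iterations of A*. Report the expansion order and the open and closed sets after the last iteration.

step 1: expand (3,2) (f=12, h=8) → closed; open now [(0,2) g=1 f=12, (1,1) g=3 f=14, (2,1) g=4 f=14, (3,1) g=5 f=14, (3,3) g=5 f=12, (4,2) g=5 f=12]
step 2: expand (3,3) (f=12, h=7) → closed; open now [(0,2) g=1 f=12, (1,1) g=3 f=14, (2,1) g=4 f=14, (3,1) g=5 f=14, (3,4) g=6 f=12, (4,2) g=5 f=12, (4,3) g=6 f=12]
step 3: expand (3,4) (f=12, h=6) → closed; open now [(0,2) g=1 f=12, (1,1) g=3 f=14, (2,1) g=4 f=14, (2,4) g=7 f=14, (3,1) g=5 f=14, (3,5) g=7 f=12, (4,2) g=5 f=12, (4,3) g=6 f=12, (4,4) g=7 f=12]
step 4: expand (3,5) (f=12, h=5) → closed; open now [(0,2) g=1 f=12, (1,1) g=3 f=14, (2,1) g=4 f=14, (2,4) g=7 f=14, (2,5) g=8 f=14, (3,1) g=5 f=14, (3,6) g=8 f=12, (4,2) g=5 f=12, (4,3) g=6 f=12, (4,4) g=7 f=12, (4,5) g=8 f=12]

order=[(3,2) → (3,3) → (3,4) → (3,5)]; open=[(0,2) g=1 f=12, (1,1) g=3 f=14, (2,1) g=4 f=14, (2,4) g=7 f=14, (2,5) g=8 f=14, (3,1) g=5 f=14, (3,6) g=8 f=12, (4,2) g=5 f=12, (4,3) g=6 f=12, (4,4) g=7 f=12, (4,5) g=8 f=12]; closed=[(0,3), (0,4), (1,2), (1,3), (2,2), (3,2), (3,3), (3,4), (3,5)]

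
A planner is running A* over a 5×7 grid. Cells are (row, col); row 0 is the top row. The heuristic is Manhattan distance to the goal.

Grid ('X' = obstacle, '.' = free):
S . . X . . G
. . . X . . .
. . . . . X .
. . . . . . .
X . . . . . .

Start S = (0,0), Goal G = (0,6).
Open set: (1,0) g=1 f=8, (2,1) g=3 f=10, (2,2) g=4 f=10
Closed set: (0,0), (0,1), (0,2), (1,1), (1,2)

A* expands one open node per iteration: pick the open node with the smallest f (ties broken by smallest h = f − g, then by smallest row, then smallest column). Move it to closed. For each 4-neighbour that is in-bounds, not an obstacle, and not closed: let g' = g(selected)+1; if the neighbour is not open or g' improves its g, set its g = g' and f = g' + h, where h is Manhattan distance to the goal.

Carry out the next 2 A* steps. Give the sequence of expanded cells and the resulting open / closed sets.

order=[(1,0) → (2,2)]; open=[(2,0) g=2 f=10, (2,1) g=3 f=10, (2,3) g=5 f=10, (3,2) g=5 f=12]; closed=[(0,0), (0,1), (0,2), (1,0), (1,1), (1,2), (2,2)]

step 1: expand (1,0) (f=8, h=7) → closed; open now [(2,0) g=2 f=10, (2,1) g=3 f=10, (2,2) g=4 f=10]
step 2: expand (2,2) (f=10, h=6) → closed; open now [(2,0) g=2 f=10, (2,1) g=3 f=10, (2,3) g=5 f=10, (3,2) g=5 f=12]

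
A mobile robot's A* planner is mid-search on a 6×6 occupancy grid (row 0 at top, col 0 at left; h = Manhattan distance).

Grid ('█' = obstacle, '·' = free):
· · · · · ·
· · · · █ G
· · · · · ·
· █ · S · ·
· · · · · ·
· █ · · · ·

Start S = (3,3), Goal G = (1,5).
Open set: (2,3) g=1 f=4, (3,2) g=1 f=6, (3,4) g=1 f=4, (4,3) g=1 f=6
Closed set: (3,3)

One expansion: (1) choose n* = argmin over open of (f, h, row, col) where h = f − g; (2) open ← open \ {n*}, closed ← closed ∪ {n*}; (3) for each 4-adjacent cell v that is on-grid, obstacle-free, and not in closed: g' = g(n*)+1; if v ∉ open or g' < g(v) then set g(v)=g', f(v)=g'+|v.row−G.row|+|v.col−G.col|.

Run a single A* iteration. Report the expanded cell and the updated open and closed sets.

expanded=(2,3); open=[(1,3) g=2 f=4, (2,2) g=2 f=6, (2,4) g=2 f=4, (3,2) g=1 f=6, (3,4) g=1 f=4, (4,3) g=1 f=6]; closed=[(2,3), (3,3)]

step 1: expand (2,3) (f=4, h=3) → closed; open now [(1,3) g=2 f=4, (2,2) g=2 f=6, (2,4) g=2 f=4, (3,2) g=1 f=6, (3,4) g=1 f=4, (4,3) g=1 f=6]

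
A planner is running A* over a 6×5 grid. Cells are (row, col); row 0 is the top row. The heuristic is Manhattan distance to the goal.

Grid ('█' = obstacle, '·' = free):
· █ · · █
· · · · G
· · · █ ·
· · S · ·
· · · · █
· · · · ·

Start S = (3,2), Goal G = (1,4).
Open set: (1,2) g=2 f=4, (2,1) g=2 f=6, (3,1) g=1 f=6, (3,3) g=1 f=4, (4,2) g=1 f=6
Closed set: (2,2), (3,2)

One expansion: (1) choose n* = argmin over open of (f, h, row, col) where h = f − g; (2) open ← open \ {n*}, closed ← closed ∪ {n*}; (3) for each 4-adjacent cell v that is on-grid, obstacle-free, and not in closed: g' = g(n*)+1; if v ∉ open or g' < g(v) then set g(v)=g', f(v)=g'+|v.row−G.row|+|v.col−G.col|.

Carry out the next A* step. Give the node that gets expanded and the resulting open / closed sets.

step 1: expand (1,2) (f=4, h=2) → closed; open now [(0,2) g=3 f=6, (1,1) g=3 f=6, (1,3) g=3 f=4, (2,1) g=2 f=6, (3,1) g=1 f=6, (3,3) g=1 f=4, (4,2) g=1 f=6]

expanded=(1,2); open=[(0,2) g=3 f=6, (1,1) g=3 f=6, (1,3) g=3 f=4, (2,1) g=2 f=6, (3,1) g=1 f=6, (3,3) g=1 f=4, (4,2) g=1 f=6]; closed=[(1,2), (2,2), (3,2)]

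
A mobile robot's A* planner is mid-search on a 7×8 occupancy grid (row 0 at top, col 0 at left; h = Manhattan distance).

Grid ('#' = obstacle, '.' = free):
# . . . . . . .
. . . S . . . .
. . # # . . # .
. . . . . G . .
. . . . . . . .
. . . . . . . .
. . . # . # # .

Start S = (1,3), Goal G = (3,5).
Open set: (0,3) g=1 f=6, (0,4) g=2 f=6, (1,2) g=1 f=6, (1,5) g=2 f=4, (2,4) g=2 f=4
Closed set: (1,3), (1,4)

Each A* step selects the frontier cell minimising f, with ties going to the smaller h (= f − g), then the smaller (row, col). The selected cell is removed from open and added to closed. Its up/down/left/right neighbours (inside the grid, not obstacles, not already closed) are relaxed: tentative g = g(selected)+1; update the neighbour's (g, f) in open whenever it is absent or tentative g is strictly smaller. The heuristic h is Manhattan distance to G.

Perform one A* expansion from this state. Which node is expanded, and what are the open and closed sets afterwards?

expanded=(1,5); open=[(0,3) g=1 f=6, (0,4) g=2 f=6, (0,5) g=3 f=6, (1,2) g=1 f=6, (1,6) g=3 f=6, (2,4) g=2 f=4, (2,5) g=3 f=4]; closed=[(1,3), (1,4), (1,5)]

step 1: expand (1,5) (f=4, h=2) → closed; open now [(0,3) g=1 f=6, (0,4) g=2 f=6, (0,5) g=3 f=6, (1,2) g=1 f=6, (1,6) g=3 f=6, (2,4) g=2 f=4, (2,5) g=3 f=4]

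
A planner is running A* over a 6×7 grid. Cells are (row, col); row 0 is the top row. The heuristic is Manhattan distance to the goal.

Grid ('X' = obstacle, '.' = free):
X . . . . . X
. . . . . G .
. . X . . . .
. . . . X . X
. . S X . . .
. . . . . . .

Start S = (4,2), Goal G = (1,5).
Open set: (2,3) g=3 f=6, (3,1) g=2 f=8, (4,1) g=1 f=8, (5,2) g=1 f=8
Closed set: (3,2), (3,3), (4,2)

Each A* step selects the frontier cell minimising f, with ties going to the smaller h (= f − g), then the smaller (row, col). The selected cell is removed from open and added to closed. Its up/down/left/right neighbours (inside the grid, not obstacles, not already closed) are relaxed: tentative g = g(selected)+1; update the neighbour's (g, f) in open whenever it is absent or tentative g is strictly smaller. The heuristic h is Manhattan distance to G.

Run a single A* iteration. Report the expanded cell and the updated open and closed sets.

expanded=(2,3); open=[(1,3) g=4 f=6, (2,4) g=4 f=6, (3,1) g=2 f=8, (4,1) g=1 f=8, (5,2) g=1 f=8]; closed=[(2,3), (3,2), (3,3), (4,2)]

step 1: expand (2,3) (f=6, h=3) → closed; open now [(1,3) g=4 f=6, (2,4) g=4 f=6, (3,1) g=2 f=8, (4,1) g=1 f=8, (5,2) g=1 f=8]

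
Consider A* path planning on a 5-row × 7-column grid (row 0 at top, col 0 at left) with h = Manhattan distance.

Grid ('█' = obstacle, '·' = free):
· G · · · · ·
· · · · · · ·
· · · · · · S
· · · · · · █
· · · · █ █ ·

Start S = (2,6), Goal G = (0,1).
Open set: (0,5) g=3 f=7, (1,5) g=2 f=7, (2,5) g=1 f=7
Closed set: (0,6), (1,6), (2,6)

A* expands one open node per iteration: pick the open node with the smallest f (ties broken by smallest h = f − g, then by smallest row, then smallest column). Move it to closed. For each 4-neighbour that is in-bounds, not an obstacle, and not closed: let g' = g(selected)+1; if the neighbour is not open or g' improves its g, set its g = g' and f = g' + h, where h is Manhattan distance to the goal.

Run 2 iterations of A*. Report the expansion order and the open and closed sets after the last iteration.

order=[(0,5) → (0,4)]; open=[(0,3) g=5 f=7, (1,4) g=5 f=9, (1,5) g=2 f=7, (2,5) g=1 f=7]; closed=[(0,4), (0,5), (0,6), (1,6), (2,6)]

step 1: expand (0,5) (f=7, h=4) → closed; open now [(0,4) g=4 f=7, (1,5) g=2 f=7, (2,5) g=1 f=7]
step 2: expand (0,4) (f=7, h=3) → closed; open now [(0,3) g=5 f=7, (1,4) g=5 f=9, (1,5) g=2 f=7, (2,5) g=1 f=7]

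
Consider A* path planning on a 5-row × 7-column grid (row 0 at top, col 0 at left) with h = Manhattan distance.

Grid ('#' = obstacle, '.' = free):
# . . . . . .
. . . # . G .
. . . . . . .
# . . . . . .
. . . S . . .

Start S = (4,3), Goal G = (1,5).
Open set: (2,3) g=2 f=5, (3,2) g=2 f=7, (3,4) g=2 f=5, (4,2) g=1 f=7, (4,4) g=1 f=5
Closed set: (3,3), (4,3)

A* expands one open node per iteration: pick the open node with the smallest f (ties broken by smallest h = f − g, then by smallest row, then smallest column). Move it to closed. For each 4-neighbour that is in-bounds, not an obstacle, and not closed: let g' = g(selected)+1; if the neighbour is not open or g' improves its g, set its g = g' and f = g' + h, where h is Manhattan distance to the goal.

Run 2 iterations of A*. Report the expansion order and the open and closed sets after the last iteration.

step 1: expand (2,3) (f=5, h=3) → closed; open now [(2,2) g=3 f=7, (2,4) g=3 f=5, (3,2) g=2 f=7, (3,4) g=2 f=5, (4,2) g=1 f=7, (4,4) g=1 f=5]
step 2: expand (2,4) (f=5, h=2) → closed; open now [(1,4) g=4 f=5, (2,2) g=3 f=7, (2,5) g=4 f=5, (3,2) g=2 f=7, (3,4) g=2 f=5, (4,2) g=1 f=7, (4,4) g=1 f=5]

order=[(2,3) → (2,4)]; open=[(1,4) g=4 f=5, (2,2) g=3 f=7, (2,5) g=4 f=5, (3,2) g=2 f=7, (3,4) g=2 f=5, (4,2) g=1 f=7, (4,4) g=1 f=5]; closed=[(2,3), (2,4), (3,3), (4,3)]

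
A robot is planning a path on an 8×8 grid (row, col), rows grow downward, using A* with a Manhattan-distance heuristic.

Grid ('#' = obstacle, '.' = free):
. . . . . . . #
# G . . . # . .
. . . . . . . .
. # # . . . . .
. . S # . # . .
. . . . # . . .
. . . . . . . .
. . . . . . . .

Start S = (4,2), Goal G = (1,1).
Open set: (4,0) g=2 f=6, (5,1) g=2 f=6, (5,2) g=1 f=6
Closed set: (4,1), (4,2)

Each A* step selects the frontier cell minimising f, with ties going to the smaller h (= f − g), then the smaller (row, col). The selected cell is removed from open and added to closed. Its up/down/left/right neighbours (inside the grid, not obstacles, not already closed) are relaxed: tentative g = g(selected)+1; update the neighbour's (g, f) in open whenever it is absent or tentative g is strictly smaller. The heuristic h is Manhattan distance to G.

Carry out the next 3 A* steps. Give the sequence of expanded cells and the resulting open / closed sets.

step 1: expand (4,0) (f=6, h=4) → closed; open now [(3,0) g=3 f=6, (5,0) g=3 f=8, (5,1) g=2 f=6, (5,2) g=1 f=6]
step 2: expand (3,0) (f=6, h=3) → closed; open now [(2,0) g=4 f=6, (5,0) g=3 f=8, (5,1) g=2 f=6, (5,2) g=1 f=6]
step 3: expand (2,0) (f=6, h=2) → closed; open now [(2,1) g=5 f=6, (5,0) g=3 f=8, (5,1) g=2 f=6, (5,2) g=1 f=6]

order=[(4,0) → (3,0) → (2,0)]; open=[(2,1) g=5 f=6, (5,0) g=3 f=8, (5,1) g=2 f=6, (5,2) g=1 f=6]; closed=[(2,0), (3,0), (4,0), (4,1), (4,2)]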